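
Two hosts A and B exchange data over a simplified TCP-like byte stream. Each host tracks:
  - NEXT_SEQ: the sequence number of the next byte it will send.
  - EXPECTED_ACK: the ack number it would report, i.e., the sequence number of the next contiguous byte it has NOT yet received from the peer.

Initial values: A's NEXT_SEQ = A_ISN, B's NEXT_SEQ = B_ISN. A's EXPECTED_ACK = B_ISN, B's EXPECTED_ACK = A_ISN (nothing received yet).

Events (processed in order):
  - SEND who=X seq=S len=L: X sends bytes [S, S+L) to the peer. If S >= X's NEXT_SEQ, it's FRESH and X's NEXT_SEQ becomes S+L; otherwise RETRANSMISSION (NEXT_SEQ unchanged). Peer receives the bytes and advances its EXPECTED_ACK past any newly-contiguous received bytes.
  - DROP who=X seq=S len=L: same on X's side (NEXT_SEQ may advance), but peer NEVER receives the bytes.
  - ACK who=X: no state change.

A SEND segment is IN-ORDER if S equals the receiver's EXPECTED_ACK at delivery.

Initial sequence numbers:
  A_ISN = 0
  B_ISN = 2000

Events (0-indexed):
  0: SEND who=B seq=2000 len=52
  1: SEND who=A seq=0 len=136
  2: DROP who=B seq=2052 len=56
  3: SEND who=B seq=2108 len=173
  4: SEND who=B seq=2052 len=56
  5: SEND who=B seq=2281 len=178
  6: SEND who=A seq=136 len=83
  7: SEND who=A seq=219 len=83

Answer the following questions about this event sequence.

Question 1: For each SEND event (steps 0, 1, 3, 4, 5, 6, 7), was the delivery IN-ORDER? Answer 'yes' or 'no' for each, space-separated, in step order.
Step 0: SEND seq=2000 -> in-order
Step 1: SEND seq=0 -> in-order
Step 3: SEND seq=2108 -> out-of-order
Step 4: SEND seq=2052 -> in-order
Step 5: SEND seq=2281 -> in-order
Step 6: SEND seq=136 -> in-order
Step 7: SEND seq=219 -> in-order

Answer: yes yes no yes yes yes yes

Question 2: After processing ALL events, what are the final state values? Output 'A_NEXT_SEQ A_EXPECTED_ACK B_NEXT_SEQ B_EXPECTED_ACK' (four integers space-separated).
After event 0: A_seq=0 A_ack=2052 B_seq=2052 B_ack=0
After event 1: A_seq=136 A_ack=2052 B_seq=2052 B_ack=136
After event 2: A_seq=136 A_ack=2052 B_seq=2108 B_ack=136
After event 3: A_seq=136 A_ack=2052 B_seq=2281 B_ack=136
After event 4: A_seq=136 A_ack=2281 B_seq=2281 B_ack=136
After event 5: A_seq=136 A_ack=2459 B_seq=2459 B_ack=136
After event 6: A_seq=219 A_ack=2459 B_seq=2459 B_ack=219
After event 7: A_seq=302 A_ack=2459 B_seq=2459 B_ack=302

Answer: 302 2459 2459 302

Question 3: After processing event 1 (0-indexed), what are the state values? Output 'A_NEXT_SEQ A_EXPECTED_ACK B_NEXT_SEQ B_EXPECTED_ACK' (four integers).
After event 0: A_seq=0 A_ack=2052 B_seq=2052 B_ack=0
After event 1: A_seq=136 A_ack=2052 B_seq=2052 B_ack=136

136 2052 2052 136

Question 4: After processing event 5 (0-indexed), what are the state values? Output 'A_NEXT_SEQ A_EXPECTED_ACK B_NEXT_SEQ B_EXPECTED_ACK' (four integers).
After event 0: A_seq=0 A_ack=2052 B_seq=2052 B_ack=0
After event 1: A_seq=136 A_ack=2052 B_seq=2052 B_ack=136
After event 2: A_seq=136 A_ack=2052 B_seq=2108 B_ack=136
After event 3: A_seq=136 A_ack=2052 B_seq=2281 B_ack=136
After event 4: A_seq=136 A_ack=2281 B_seq=2281 B_ack=136
After event 5: A_seq=136 A_ack=2459 B_seq=2459 B_ack=136

136 2459 2459 136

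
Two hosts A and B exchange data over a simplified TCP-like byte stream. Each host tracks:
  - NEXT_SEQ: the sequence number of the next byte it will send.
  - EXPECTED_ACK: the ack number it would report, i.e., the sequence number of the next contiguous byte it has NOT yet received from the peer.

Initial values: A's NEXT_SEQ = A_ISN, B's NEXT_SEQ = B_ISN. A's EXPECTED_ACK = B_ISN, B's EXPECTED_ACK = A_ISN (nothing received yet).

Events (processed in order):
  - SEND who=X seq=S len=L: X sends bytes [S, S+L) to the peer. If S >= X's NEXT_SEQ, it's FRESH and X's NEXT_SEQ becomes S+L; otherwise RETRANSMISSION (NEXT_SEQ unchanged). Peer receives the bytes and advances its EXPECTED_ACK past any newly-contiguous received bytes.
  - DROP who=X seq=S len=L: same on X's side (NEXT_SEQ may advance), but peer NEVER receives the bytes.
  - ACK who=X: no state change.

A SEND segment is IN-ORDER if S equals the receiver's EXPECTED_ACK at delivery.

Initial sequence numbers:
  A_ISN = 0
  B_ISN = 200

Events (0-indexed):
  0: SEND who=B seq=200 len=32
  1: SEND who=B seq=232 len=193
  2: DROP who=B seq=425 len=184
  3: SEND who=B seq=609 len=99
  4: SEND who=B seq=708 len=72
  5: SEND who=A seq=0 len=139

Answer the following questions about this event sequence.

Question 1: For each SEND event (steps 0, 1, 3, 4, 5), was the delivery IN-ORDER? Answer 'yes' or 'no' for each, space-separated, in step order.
Step 0: SEND seq=200 -> in-order
Step 1: SEND seq=232 -> in-order
Step 3: SEND seq=609 -> out-of-order
Step 4: SEND seq=708 -> out-of-order
Step 5: SEND seq=0 -> in-order

Answer: yes yes no no yes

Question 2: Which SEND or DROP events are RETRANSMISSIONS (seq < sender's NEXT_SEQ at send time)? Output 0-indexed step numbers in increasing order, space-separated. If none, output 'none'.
Step 0: SEND seq=200 -> fresh
Step 1: SEND seq=232 -> fresh
Step 2: DROP seq=425 -> fresh
Step 3: SEND seq=609 -> fresh
Step 4: SEND seq=708 -> fresh
Step 5: SEND seq=0 -> fresh

Answer: none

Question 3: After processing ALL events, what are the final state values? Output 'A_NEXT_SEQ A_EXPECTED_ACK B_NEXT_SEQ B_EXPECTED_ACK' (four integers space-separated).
After event 0: A_seq=0 A_ack=232 B_seq=232 B_ack=0
After event 1: A_seq=0 A_ack=425 B_seq=425 B_ack=0
After event 2: A_seq=0 A_ack=425 B_seq=609 B_ack=0
After event 3: A_seq=0 A_ack=425 B_seq=708 B_ack=0
After event 4: A_seq=0 A_ack=425 B_seq=780 B_ack=0
After event 5: A_seq=139 A_ack=425 B_seq=780 B_ack=139

Answer: 139 425 780 139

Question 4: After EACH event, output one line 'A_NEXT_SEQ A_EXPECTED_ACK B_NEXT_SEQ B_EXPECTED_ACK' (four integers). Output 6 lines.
0 232 232 0
0 425 425 0
0 425 609 0
0 425 708 0
0 425 780 0
139 425 780 139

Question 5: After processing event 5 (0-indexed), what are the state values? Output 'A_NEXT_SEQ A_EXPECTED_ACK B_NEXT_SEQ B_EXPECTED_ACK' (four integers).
After event 0: A_seq=0 A_ack=232 B_seq=232 B_ack=0
After event 1: A_seq=0 A_ack=425 B_seq=425 B_ack=0
After event 2: A_seq=0 A_ack=425 B_seq=609 B_ack=0
After event 3: A_seq=0 A_ack=425 B_seq=708 B_ack=0
After event 4: A_seq=0 A_ack=425 B_seq=780 B_ack=0
After event 5: A_seq=139 A_ack=425 B_seq=780 B_ack=139

139 425 780 139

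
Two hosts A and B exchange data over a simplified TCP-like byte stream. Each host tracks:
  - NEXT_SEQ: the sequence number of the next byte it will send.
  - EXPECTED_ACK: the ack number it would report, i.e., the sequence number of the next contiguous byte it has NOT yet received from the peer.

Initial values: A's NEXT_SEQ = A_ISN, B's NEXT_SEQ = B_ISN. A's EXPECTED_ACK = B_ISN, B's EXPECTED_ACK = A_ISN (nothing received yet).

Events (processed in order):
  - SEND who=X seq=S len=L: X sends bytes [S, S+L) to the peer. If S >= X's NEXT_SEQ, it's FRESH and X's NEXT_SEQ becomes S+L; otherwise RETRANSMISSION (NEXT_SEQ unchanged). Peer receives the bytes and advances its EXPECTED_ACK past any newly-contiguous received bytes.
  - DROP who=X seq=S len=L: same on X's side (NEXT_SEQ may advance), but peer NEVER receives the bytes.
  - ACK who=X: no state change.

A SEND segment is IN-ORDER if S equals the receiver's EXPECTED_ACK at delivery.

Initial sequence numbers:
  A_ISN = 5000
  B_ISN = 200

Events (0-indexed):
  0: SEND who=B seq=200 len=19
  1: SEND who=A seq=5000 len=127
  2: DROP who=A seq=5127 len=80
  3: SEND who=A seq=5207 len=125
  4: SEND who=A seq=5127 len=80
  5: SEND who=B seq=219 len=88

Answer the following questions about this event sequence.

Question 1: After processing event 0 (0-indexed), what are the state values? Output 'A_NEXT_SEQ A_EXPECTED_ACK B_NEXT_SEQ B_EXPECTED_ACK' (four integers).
After event 0: A_seq=5000 A_ack=219 B_seq=219 B_ack=5000

5000 219 219 5000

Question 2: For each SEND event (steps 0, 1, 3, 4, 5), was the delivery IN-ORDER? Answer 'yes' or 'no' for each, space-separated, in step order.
Answer: yes yes no yes yes

Derivation:
Step 0: SEND seq=200 -> in-order
Step 1: SEND seq=5000 -> in-order
Step 3: SEND seq=5207 -> out-of-order
Step 4: SEND seq=5127 -> in-order
Step 5: SEND seq=219 -> in-order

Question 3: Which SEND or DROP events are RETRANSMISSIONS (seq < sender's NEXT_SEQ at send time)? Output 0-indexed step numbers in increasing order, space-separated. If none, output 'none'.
Answer: 4

Derivation:
Step 0: SEND seq=200 -> fresh
Step 1: SEND seq=5000 -> fresh
Step 2: DROP seq=5127 -> fresh
Step 3: SEND seq=5207 -> fresh
Step 4: SEND seq=5127 -> retransmit
Step 5: SEND seq=219 -> fresh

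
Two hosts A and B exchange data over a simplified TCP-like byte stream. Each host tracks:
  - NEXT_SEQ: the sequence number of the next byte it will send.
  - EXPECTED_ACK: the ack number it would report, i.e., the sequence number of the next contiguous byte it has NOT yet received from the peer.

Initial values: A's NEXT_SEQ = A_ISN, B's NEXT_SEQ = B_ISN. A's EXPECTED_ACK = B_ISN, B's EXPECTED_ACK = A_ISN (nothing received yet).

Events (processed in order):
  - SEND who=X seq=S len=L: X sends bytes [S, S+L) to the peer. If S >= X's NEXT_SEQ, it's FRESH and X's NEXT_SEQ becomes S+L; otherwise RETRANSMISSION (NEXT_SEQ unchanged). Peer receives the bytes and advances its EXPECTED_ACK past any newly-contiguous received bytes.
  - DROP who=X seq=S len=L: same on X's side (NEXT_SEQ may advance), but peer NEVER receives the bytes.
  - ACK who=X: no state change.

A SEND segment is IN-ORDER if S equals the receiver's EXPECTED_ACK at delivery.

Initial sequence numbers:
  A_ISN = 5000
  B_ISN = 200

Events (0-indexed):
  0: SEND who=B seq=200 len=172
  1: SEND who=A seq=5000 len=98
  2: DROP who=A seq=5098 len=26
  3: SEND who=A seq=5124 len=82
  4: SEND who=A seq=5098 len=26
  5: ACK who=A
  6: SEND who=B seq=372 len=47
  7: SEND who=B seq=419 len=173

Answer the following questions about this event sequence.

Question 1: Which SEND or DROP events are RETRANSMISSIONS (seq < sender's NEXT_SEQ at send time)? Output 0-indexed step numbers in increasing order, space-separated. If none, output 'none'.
Answer: 4

Derivation:
Step 0: SEND seq=200 -> fresh
Step 1: SEND seq=5000 -> fresh
Step 2: DROP seq=5098 -> fresh
Step 3: SEND seq=5124 -> fresh
Step 4: SEND seq=5098 -> retransmit
Step 6: SEND seq=372 -> fresh
Step 7: SEND seq=419 -> fresh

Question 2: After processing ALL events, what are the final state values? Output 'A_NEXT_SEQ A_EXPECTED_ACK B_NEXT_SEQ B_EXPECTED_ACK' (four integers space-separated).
Answer: 5206 592 592 5206

Derivation:
After event 0: A_seq=5000 A_ack=372 B_seq=372 B_ack=5000
After event 1: A_seq=5098 A_ack=372 B_seq=372 B_ack=5098
After event 2: A_seq=5124 A_ack=372 B_seq=372 B_ack=5098
After event 3: A_seq=5206 A_ack=372 B_seq=372 B_ack=5098
After event 4: A_seq=5206 A_ack=372 B_seq=372 B_ack=5206
After event 5: A_seq=5206 A_ack=372 B_seq=372 B_ack=5206
After event 6: A_seq=5206 A_ack=419 B_seq=419 B_ack=5206
After event 7: A_seq=5206 A_ack=592 B_seq=592 B_ack=5206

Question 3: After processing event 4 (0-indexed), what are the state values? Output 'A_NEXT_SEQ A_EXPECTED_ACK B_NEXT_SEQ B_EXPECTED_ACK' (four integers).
After event 0: A_seq=5000 A_ack=372 B_seq=372 B_ack=5000
After event 1: A_seq=5098 A_ack=372 B_seq=372 B_ack=5098
After event 2: A_seq=5124 A_ack=372 B_seq=372 B_ack=5098
After event 3: A_seq=5206 A_ack=372 B_seq=372 B_ack=5098
After event 4: A_seq=5206 A_ack=372 B_seq=372 B_ack=5206

5206 372 372 5206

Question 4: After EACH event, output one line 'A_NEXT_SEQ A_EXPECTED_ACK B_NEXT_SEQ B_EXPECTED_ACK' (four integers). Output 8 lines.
5000 372 372 5000
5098 372 372 5098
5124 372 372 5098
5206 372 372 5098
5206 372 372 5206
5206 372 372 5206
5206 419 419 5206
5206 592 592 5206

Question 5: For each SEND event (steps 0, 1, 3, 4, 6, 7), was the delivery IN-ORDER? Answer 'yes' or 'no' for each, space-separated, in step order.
Step 0: SEND seq=200 -> in-order
Step 1: SEND seq=5000 -> in-order
Step 3: SEND seq=5124 -> out-of-order
Step 4: SEND seq=5098 -> in-order
Step 6: SEND seq=372 -> in-order
Step 7: SEND seq=419 -> in-order

Answer: yes yes no yes yes yes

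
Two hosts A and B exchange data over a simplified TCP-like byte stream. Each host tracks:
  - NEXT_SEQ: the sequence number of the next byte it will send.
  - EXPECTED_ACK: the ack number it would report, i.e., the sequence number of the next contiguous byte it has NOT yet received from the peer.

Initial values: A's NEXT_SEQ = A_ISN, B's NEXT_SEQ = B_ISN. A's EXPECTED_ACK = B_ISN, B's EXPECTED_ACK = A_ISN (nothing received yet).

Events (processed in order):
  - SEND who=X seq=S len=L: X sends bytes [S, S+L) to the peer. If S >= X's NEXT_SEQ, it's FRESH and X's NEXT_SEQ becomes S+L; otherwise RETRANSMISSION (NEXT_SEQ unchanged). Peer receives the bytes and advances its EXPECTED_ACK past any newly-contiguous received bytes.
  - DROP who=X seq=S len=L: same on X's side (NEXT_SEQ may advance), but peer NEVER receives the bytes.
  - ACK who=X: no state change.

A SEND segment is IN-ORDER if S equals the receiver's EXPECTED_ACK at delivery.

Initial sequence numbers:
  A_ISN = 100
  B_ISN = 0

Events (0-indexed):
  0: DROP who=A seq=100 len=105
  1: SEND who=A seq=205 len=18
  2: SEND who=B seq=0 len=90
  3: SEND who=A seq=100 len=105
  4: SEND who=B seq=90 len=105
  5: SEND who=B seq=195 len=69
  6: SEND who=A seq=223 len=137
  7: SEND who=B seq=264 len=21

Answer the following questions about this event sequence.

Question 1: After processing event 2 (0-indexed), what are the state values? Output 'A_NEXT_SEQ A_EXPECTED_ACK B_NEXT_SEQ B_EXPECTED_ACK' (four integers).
After event 0: A_seq=205 A_ack=0 B_seq=0 B_ack=100
After event 1: A_seq=223 A_ack=0 B_seq=0 B_ack=100
After event 2: A_seq=223 A_ack=90 B_seq=90 B_ack=100

223 90 90 100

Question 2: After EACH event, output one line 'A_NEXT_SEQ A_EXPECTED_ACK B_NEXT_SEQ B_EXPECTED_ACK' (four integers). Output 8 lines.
205 0 0 100
223 0 0 100
223 90 90 100
223 90 90 223
223 195 195 223
223 264 264 223
360 264 264 360
360 285 285 360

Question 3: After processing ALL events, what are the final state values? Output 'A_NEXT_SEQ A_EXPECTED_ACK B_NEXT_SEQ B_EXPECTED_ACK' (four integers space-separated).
Answer: 360 285 285 360

Derivation:
After event 0: A_seq=205 A_ack=0 B_seq=0 B_ack=100
After event 1: A_seq=223 A_ack=0 B_seq=0 B_ack=100
After event 2: A_seq=223 A_ack=90 B_seq=90 B_ack=100
After event 3: A_seq=223 A_ack=90 B_seq=90 B_ack=223
After event 4: A_seq=223 A_ack=195 B_seq=195 B_ack=223
After event 5: A_seq=223 A_ack=264 B_seq=264 B_ack=223
After event 6: A_seq=360 A_ack=264 B_seq=264 B_ack=360
After event 7: A_seq=360 A_ack=285 B_seq=285 B_ack=360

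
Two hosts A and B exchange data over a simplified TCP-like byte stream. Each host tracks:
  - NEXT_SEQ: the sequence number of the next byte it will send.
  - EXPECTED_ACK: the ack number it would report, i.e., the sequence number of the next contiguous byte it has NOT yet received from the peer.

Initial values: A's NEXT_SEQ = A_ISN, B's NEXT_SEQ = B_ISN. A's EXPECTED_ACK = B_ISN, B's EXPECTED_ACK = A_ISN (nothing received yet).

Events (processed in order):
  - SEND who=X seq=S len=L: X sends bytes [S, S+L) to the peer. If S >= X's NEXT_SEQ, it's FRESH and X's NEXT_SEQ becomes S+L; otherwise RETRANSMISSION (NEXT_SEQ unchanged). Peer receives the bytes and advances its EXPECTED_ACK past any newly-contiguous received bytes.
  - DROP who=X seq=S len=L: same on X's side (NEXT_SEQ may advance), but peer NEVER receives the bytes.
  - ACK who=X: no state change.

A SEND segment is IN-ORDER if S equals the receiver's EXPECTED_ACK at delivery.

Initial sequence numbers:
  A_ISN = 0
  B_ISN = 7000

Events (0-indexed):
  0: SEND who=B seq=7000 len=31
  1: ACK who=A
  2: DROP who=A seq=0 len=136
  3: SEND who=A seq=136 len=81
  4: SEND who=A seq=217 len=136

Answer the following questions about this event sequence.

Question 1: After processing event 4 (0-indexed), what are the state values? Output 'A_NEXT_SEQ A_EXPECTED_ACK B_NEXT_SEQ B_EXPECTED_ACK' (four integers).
After event 0: A_seq=0 A_ack=7031 B_seq=7031 B_ack=0
After event 1: A_seq=0 A_ack=7031 B_seq=7031 B_ack=0
After event 2: A_seq=136 A_ack=7031 B_seq=7031 B_ack=0
After event 3: A_seq=217 A_ack=7031 B_seq=7031 B_ack=0
After event 4: A_seq=353 A_ack=7031 B_seq=7031 B_ack=0

353 7031 7031 0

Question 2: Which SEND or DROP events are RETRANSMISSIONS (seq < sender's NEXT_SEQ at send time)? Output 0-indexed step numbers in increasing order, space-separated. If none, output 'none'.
Step 0: SEND seq=7000 -> fresh
Step 2: DROP seq=0 -> fresh
Step 3: SEND seq=136 -> fresh
Step 4: SEND seq=217 -> fresh

Answer: none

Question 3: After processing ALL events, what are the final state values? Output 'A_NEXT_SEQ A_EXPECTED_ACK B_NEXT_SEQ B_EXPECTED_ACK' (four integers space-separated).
After event 0: A_seq=0 A_ack=7031 B_seq=7031 B_ack=0
After event 1: A_seq=0 A_ack=7031 B_seq=7031 B_ack=0
After event 2: A_seq=136 A_ack=7031 B_seq=7031 B_ack=0
After event 3: A_seq=217 A_ack=7031 B_seq=7031 B_ack=0
After event 4: A_seq=353 A_ack=7031 B_seq=7031 B_ack=0

Answer: 353 7031 7031 0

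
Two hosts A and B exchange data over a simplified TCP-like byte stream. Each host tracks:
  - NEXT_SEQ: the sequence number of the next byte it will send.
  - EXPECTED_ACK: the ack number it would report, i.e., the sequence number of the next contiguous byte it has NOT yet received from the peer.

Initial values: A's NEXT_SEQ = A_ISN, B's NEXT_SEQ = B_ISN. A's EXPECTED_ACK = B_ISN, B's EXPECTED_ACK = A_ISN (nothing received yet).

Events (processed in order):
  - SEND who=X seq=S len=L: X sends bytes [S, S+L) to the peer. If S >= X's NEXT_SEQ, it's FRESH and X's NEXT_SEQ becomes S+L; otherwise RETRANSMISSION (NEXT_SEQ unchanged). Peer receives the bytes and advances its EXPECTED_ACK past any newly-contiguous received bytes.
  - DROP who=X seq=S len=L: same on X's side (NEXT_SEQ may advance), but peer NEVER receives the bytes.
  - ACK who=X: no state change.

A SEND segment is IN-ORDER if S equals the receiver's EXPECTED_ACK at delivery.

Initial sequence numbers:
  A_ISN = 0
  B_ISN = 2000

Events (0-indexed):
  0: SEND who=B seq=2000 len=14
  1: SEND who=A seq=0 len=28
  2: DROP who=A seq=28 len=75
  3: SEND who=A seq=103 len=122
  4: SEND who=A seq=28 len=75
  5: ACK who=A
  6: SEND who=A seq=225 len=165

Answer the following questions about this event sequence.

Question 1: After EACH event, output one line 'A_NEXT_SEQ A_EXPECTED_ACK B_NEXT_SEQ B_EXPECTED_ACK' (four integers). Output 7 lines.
0 2014 2014 0
28 2014 2014 28
103 2014 2014 28
225 2014 2014 28
225 2014 2014 225
225 2014 2014 225
390 2014 2014 390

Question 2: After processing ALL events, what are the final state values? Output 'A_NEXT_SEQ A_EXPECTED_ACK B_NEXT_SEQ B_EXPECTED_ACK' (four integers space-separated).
Answer: 390 2014 2014 390

Derivation:
After event 0: A_seq=0 A_ack=2014 B_seq=2014 B_ack=0
After event 1: A_seq=28 A_ack=2014 B_seq=2014 B_ack=28
After event 2: A_seq=103 A_ack=2014 B_seq=2014 B_ack=28
After event 3: A_seq=225 A_ack=2014 B_seq=2014 B_ack=28
After event 4: A_seq=225 A_ack=2014 B_seq=2014 B_ack=225
After event 5: A_seq=225 A_ack=2014 B_seq=2014 B_ack=225
After event 6: A_seq=390 A_ack=2014 B_seq=2014 B_ack=390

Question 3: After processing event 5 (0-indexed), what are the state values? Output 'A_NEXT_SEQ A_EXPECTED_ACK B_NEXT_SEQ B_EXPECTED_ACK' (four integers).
After event 0: A_seq=0 A_ack=2014 B_seq=2014 B_ack=0
After event 1: A_seq=28 A_ack=2014 B_seq=2014 B_ack=28
After event 2: A_seq=103 A_ack=2014 B_seq=2014 B_ack=28
After event 3: A_seq=225 A_ack=2014 B_seq=2014 B_ack=28
After event 4: A_seq=225 A_ack=2014 B_seq=2014 B_ack=225
After event 5: A_seq=225 A_ack=2014 B_seq=2014 B_ack=225

225 2014 2014 225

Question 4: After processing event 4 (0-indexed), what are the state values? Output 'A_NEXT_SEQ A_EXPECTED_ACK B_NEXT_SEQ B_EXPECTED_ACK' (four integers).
After event 0: A_seq=0 A_ack=2014 B_seq=2014 B_ack=0
After event 1: A_seq=28 A_ack=2014 B_seq=2014 B_ack=28
After event 2: A_seq=103 A_ack=2014 B_seq=2014 B_ack=28
After event 3: A_seq=225 A_ack=2014 B_seq=2014 B_ack=28
After event 4: A_seq=225 A_ack=2014 B_seq=2014 B_ack=225

225 2014 2014 225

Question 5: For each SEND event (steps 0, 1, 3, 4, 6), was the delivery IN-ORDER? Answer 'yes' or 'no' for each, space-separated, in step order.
Step 0: SEND seq=2000 -> in-order
Step 1: SEND seq=0 -> in-order
Step 3: SEND seq=103 -> out-of-order
Step 4: SEND seq=28 -> in-order
Step 6: SEND seq=225 -> in-order

Answer: yes yes no yes yes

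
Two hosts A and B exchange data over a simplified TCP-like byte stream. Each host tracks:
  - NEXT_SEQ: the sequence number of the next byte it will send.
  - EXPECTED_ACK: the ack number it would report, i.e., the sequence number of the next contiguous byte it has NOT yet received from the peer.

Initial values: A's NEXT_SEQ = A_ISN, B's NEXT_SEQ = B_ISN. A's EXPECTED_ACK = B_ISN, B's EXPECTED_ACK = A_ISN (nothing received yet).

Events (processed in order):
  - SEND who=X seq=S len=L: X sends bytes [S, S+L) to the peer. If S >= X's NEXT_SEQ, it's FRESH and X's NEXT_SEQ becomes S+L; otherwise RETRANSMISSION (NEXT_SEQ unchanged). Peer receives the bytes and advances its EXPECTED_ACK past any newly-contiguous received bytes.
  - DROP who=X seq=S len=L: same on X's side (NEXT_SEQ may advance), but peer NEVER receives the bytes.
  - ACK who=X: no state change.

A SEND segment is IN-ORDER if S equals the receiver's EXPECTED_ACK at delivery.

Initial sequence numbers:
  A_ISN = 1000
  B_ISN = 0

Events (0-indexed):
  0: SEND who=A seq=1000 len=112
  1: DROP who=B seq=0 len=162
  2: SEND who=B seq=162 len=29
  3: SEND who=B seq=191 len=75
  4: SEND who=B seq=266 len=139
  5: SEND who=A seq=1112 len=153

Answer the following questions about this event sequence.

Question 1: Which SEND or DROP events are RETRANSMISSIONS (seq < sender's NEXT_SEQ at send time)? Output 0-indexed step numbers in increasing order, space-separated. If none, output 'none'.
Answer: none

Derivation:
Step 0: SEND seq=1000 -> fresh
Step 1: DROP seq=0 -> fresh
Step 2: SEND seq=162 -> fresh
Step 3: SEND seq=191 -> fresh
Step 4: SEND seq=266 -> fresh
Step 5: SEND seq=1112 -> fresh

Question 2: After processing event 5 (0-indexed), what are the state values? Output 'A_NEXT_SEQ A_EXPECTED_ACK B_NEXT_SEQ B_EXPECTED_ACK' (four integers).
After event 0: A_seq=1112 A_ack=0 B_seq=0 B_ack=1112
After event 1: A_seq=1112 A_ack=0 B_seq=162 B_ack=1112
After event 2: A_seq=1112 A_ack=0 B_seq=191 B_ack=1112
After event 3: A_seq=1112 A_ack=0 B_seq=266 B_ack=1112
After event 4: A_seq=1112 A_ack=0 B_seq=405 B_ack=1112
After event 5: A_seq=1265 A_ack=0 B_seq=405 B_ack=1265

1265 0 405 1265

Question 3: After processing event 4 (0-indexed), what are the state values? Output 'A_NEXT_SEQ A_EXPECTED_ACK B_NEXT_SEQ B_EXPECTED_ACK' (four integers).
After event 0: A_seq=1112 A_ack=0 B_seq=0 B_ack=1112
After event 1: A_seq=1112 A_ack=0 B_seq=162 B_ack=1112
After event 2: A_seq=1112 A_ack=0 B_seq=191 B_ack=1112
After event 3: A_seq=1112 A_ack=0 B_seq=266 B_ack=1112
After event 4: A_seq=1112 A_ack=0 B_seq=405 B_ack=1112

1112 0 405 1112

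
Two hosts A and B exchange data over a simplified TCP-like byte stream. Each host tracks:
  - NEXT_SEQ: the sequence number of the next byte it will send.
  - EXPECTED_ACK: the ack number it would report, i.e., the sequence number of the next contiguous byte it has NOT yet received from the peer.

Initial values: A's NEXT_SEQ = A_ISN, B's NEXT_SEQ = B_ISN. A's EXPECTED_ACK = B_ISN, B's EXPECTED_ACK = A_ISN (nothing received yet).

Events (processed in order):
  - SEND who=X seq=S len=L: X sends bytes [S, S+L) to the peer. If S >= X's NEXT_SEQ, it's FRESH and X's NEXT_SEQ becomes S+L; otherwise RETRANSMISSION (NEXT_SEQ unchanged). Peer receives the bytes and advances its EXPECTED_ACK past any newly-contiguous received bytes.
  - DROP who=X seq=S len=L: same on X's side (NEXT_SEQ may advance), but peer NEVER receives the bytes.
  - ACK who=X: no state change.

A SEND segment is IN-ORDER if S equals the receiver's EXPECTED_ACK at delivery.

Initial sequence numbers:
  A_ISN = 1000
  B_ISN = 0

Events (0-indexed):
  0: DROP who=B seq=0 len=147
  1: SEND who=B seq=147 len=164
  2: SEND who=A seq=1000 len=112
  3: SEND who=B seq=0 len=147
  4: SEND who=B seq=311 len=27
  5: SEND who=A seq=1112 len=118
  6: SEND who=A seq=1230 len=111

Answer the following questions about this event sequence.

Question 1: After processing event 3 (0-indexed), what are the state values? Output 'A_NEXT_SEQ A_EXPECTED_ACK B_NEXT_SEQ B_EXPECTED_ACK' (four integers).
After event 0: A_seq=1000 A_ack=0 B_seq=147 B_ack=1000
After event 1: A_seq=1000 A_ack=0 B_seq=311 B_ack=1000
After event 2: A_seq=1112 A_ack=0 B_seq=311 B_ack=1112
After event 3: A_seq=1112 A_ack=311 B_seq=311 B_ack=1112

1112 311 311 1112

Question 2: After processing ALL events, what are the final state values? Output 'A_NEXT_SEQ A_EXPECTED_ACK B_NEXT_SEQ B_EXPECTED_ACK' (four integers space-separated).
Answer: 1341 338 338 1341

Derivation:
After event 0: A_seq=1000 A_ack=0 B_seq=147 B_ack=1000
After event 1: A_seq=1000 A_ack=0 B_seq=311 B_ack=1000
After event 2: A_seq=1112 A_ack=0 B_seq=311 B_ack=1112
After event 3: A_seq=1112 A_ack=311 B_seq=311 B_ack=1112
After event 4: A_seq=1112 A_ack=338 B_seq=338 B_ack=1112
After event 5: A_seq=1230 A_ack=338 B_seq=338 B_ack=1230
After event 6: A_seq=1341 A_ack=338 B_seq=338 B_ack=1341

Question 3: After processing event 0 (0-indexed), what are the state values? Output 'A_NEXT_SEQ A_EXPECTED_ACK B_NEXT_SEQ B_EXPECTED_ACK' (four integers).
After event 0: A_seq=1000 A_ack=0 B_seq=147 B_ack=1000

1000 0 147 1000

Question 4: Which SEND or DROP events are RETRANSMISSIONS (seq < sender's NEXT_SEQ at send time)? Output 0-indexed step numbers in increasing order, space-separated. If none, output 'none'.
Step 0: DROP seq=0 -> fresh
Step 1: SEND seq=147 -> fresh
Step 2: SEND seq=1000 -> fresh
Step 3: SEND seq=0 -> retransmit
Step 4: SEND seq=311 -> fresh
Step 5: SEND seq=1112 -> fresh
Step 6: SEND seq=1230 -> fresh

Answer: 3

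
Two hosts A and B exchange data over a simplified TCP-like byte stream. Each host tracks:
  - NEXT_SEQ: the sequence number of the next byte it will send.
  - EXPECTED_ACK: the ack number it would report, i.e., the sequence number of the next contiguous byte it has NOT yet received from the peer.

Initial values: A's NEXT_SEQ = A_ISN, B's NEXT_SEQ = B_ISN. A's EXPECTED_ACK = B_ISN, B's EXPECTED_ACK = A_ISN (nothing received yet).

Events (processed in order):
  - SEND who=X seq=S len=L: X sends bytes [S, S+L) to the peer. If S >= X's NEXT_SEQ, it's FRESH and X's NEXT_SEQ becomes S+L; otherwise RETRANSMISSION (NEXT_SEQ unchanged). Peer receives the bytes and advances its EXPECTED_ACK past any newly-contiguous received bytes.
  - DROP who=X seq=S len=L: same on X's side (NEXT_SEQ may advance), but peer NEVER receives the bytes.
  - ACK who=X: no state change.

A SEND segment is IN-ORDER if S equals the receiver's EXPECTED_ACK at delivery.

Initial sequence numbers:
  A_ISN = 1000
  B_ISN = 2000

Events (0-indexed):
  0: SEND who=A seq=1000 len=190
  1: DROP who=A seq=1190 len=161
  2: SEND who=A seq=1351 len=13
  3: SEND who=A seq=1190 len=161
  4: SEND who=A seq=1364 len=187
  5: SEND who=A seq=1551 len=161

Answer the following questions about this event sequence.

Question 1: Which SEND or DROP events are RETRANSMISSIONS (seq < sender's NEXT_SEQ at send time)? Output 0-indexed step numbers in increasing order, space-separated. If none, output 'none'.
Step 0: SEND seq=1000 -> fresh
Step 1: DROP seq=1190 -> fresh
Step 2: SEND seq=1351 -> fresh
Step 3: SEND seq=1190 -> retransmit
Step 4: SEND seq=1364 -> fresh
Step 5: SEND seq=1551 -> fresh

Answer: 3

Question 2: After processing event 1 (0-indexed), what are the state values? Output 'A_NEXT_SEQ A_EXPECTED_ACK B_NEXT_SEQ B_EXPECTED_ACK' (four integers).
After event 0: A_seq=1190 A_ack=2000 B_seq=2000 B_ack=1190
After event 1: A_seq=1351 A_ack=2000 B_seq=2000 B_ack=1190

1351 2000 2000 1190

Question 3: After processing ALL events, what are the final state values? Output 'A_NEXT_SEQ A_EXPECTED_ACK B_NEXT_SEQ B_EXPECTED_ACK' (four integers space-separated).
Answer: 1712 2000 2000 1712

Derivation:
After event 0: A_seq=1190 A_ack=2000 B_seq=2000 B_ack=1190
After event 1: A_seq=1351 A_ack=2000 B_seq=2000 B_ack=1190
After event 2: A_seq=1364 A_ack=2000 B_seq=2000 B_ack=1190
After event 3: A_seq=1364 A_ack=2000 B_seq=2000 B_ack=1364
After event 4: A_seq=1551 A_ack=2000 B_seq=2000 B_ack=1551
After event 5: A_seq=1712 A_ack=2000 B_seq=2000 B_ack=1712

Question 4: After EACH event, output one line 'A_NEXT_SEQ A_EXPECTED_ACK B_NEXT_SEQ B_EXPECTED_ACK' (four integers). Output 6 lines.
1190 2000 2000 1190
1351 2000 2000 1190
1364 2000 2000 1190
1364 2000 2000 1364
1551 2000 2000 1551
1712 2000 2000 1712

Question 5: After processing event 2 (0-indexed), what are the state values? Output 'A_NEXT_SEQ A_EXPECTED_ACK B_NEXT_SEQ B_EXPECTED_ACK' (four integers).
After event 0: A_seq=1190 A_ack=2000 B_seq=2000 B_ack=1190
After event 1: A_seq=1351 A_ack=2000 B_seq=2000 B_ack=1190
After event 2: A_seq=1364 A_ack=2000 B_seq=2000 B_ack=1190

1364 2000 2000 1190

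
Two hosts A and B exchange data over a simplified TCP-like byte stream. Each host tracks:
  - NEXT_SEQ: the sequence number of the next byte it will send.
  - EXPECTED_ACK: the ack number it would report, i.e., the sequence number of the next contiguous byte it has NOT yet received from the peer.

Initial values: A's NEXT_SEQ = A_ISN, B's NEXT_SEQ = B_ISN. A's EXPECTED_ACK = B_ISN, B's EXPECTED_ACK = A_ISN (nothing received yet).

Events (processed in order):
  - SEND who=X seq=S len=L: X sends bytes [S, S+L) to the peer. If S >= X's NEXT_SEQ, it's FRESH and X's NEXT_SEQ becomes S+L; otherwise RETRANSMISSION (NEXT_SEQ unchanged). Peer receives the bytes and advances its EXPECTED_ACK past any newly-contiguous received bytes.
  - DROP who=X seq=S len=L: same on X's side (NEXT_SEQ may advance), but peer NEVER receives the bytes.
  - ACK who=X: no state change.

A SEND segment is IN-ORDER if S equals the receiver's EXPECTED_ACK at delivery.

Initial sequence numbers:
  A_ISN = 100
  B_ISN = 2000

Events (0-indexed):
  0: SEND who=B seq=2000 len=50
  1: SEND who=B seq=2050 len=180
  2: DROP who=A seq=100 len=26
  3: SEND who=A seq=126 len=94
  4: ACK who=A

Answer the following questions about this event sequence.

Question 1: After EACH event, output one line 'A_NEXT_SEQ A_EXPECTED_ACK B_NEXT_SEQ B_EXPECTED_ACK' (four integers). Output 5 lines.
100 2050 2050 100
100 2230 2230 100
126 2230 2230 100
220 2230 2230 100
220 2230 2230 100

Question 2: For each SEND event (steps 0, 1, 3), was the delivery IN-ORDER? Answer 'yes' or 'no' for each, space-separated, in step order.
Step 0: SEND seq=2000 -> in-order
Step 1: SEND seq=2050 -> in-order
Step 3: SEND seq=126 -> out-of-order

Answer: yes yes no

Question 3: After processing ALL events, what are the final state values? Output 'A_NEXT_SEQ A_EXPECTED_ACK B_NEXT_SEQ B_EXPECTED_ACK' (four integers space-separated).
After event 0: A_seq=100 A_ack=2050 B_seq=2050 B_ack=100
After event 1: A_seq=100 A_ack=2230 B_seq=2230 B_ack=100
After event 2: A_seq=126 A_ack=2230 B_seq=2230 B_ack=100
After event 3: A_seq=220 A_ack=2230 B_seq=2230 B_ack=100
After event 4: A_seq=220 A_ack=2230 B_seq=2230 B_ack=100

Answer: 220 2230 2230 100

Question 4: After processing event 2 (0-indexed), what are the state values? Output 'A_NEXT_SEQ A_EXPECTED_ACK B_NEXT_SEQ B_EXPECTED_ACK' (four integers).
After event 0: A_seq=100 A_ack=2050 B_seq=2050 B_ack=100
After event 1: A_seq=100 A_ack=2230 B_seq=2230 B_ack=100
After event 2: A_seq=126 A_ack=2230 B_seq=2230 B_ack=100

126 2230 2230 100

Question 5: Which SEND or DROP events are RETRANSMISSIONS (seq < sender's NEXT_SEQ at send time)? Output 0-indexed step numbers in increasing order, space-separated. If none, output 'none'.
Answer: none

Derivation:
Step 0: SEND seq=2000 -> fresh
Step 1: SEND seq=2050 -> fresh
Step 2: DROP seq=100 -> fresh
Step 3: SEND seq=126 -> fresh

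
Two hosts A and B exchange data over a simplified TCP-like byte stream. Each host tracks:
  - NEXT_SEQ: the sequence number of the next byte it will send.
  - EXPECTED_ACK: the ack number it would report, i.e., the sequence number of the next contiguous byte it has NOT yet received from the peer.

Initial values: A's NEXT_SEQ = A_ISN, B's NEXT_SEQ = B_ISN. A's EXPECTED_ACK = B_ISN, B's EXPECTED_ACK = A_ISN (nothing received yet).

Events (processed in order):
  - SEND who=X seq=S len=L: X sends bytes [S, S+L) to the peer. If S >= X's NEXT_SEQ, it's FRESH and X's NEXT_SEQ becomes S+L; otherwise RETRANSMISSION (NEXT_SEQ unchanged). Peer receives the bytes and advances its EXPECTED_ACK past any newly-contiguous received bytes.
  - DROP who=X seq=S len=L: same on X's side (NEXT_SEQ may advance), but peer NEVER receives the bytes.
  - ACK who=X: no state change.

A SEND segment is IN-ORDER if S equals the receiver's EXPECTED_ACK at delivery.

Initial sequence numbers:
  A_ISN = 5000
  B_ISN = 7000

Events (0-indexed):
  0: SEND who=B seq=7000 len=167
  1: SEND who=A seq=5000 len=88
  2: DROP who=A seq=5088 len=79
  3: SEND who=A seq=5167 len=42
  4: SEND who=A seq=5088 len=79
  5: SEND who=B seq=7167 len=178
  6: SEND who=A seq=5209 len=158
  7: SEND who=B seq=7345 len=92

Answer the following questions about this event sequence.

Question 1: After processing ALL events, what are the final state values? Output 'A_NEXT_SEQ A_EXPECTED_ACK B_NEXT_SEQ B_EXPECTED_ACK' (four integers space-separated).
Answer: 5367 7437 7437 5367

Derivation:
After event 0: A_seq=5000 A_ack=7167 B_seq=7167 B_ack=5000
After event 1: A_seq=5088 A_ack=7167 B_seq=7167 B_ack=5088
After event 2: A_seq=5167 A_ack=7167 B_seq=7167 B_ack=5088
After event 3: A_seq=5209 A_ack=7167 B_seq=7167 B_ack=5088
After event 4: A_seq=5209 A_ack=7167 B_seq=7167 B_ack=5209
After event 5: A_seq=5209 A_ack=7345 B_seq=7345 B_ack=5209
After event 6: A_seq=5367 A_ack=7345 B_seq=7345 B_ack=5367
After event 7: A_seq=5367 A_ack=7437 B_seq=7437 B_ack=5367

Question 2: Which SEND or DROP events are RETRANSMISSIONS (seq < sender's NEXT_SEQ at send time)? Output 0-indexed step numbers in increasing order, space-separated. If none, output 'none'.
Answer: 4

Derivation:
Step 0: SEND seq=7000 -> fresh
Step 1: SEND seq=5000 -> fresh
Step 2: DROP seq=5088 -> fresh
Step 3: SEND seq=5167 -> fresh
Step 4: SEND seq=5088 -> retransmit
Step 5: SEND seq=7167 -> fresh
Step 6: SEND seq=5209 -> fresh
Step 7: SEND seq=7345 -> fresh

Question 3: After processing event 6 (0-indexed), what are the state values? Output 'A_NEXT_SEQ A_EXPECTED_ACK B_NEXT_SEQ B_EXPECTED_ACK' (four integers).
After event 0: A_seq=5000 A_ack=7167 B_seq=7167 B_ack=5000
After event 1: A_seq=5088 A_ack=7167 B_seq=7167 B_ack=5088
After event 2: A_seq=5167 A_ack=7167 B_seq=7167 B_ack=5088
After event 3: A_seq=5209 A_ack=7167 B_seq=7167 B_ack=5088
After event 4: A_seq=5209 A_ack=7167 B_seq=7167 B_ack=5209
After event 5: A_seq=5209 A_ack=7345 B_seq=7345 B_ack=5209
After event 6: A_seq=5367 A_ack=7345 B_seq=7345 B_ack=5367

5367 7345 7345 5367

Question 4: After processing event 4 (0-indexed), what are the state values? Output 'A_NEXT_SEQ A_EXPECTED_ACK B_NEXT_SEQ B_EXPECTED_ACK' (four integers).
After event 0: A_seq=5000 A_ack=7167 B_seq=7167 B_ack=5000
After event 1: A_seq=5088 A_ack=7167 B_seq=7167 B_ack=5088
After event 2: A_seq=5167 A_ack=7167 B_seq=7167 B_ack=5088
After event 3: A_seq=5209 A_ack=7167 B_seq=7167 B_ack=5088
After event 4: A_seq=5209 A_ack=7167 B_seq=7167 B_ack=5209

5209 7167 7167 5209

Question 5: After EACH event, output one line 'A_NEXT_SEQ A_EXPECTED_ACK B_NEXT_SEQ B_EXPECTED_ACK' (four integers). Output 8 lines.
5000 7167 7167 5000
5088 7167 7167 5088
5167 7167 7167 5088
5209 7167 7167 5088
5209 7167 7167 5209
5209 7345 7345 5209
5367 7345 7345 5367
5367 7437 7437 5367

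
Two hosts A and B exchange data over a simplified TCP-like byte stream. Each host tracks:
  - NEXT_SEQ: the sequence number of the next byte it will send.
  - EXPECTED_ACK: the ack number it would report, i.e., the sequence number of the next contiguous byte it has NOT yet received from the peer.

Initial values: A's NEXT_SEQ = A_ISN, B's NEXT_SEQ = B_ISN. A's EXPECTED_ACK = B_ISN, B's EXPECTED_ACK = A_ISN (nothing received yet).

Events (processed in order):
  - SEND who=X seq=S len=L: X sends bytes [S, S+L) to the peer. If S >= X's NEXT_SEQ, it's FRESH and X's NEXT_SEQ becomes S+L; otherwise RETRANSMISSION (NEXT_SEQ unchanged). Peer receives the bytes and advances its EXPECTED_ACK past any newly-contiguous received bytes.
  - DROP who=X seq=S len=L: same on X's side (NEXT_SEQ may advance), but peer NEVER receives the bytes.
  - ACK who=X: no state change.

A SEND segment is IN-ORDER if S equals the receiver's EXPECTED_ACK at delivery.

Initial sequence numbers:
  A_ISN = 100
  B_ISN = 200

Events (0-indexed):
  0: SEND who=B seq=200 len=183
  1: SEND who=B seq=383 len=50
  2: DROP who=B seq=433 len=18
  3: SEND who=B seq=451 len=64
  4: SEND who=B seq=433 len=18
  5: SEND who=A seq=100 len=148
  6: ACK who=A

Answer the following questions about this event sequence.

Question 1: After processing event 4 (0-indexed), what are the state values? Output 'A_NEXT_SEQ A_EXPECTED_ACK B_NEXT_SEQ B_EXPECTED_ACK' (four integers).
After event 0: A_seq=100 A_ack=383 B_seq=383 B_ack=100
After event 1: A_seq=100 A_ack=433 B_seq=433 B_ack=100
After event 2: A_seq=100 A_ack=433 B_seq=451 B_ack=100
After event 3: A_seq=100 A_ack=433 B_seq=515 B_ack=100
After event 4: A_seq=100 A_ack=515 B_seq=515 B_ack=100

100 515 515 100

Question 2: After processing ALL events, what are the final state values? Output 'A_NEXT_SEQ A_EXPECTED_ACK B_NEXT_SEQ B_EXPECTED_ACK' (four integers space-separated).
Answer: 248 515 515 248

Derivation:
After event 0: A_seq=100 A_ack=383 B_seq=383 B_ack=100
After event 1: A_seq=100 A_ack=433 B_seq=433 B_ack=100
After event 2: A_seq=100 A_ack=433 B_seq=451 B_ack=100
After event 3: A_seq=100 A_ack=433 B_seq=515 B_ack=100
After event 4: A_seq=100 A_ack=515 B_seq=515 B_ack=100
After event 5: A_seq=248 A_ack=515 B_seq=515 B_ack=248
After event 6: A_seq=248 A_ack=515 B_seq=515 B_ack=248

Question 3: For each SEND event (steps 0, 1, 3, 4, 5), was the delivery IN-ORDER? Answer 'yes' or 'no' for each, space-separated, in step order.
Step 0: SEND seq=200 -> in-order
Step 1: SEND seq=383 -> in-order
Step 3: SEND seq=451 -> out-of-order
Step 4: SEND seq=433 -> in-order
Step 5: SEND seq=100 -> in-order

Answer: yes yes no yes yes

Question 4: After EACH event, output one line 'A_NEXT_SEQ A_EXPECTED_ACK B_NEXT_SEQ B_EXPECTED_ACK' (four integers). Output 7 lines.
100 383 383 100
100 433 433 100
100 433 451 100
100 433 515 100
100 515 515 100
248 515 515 248
248 515 515 248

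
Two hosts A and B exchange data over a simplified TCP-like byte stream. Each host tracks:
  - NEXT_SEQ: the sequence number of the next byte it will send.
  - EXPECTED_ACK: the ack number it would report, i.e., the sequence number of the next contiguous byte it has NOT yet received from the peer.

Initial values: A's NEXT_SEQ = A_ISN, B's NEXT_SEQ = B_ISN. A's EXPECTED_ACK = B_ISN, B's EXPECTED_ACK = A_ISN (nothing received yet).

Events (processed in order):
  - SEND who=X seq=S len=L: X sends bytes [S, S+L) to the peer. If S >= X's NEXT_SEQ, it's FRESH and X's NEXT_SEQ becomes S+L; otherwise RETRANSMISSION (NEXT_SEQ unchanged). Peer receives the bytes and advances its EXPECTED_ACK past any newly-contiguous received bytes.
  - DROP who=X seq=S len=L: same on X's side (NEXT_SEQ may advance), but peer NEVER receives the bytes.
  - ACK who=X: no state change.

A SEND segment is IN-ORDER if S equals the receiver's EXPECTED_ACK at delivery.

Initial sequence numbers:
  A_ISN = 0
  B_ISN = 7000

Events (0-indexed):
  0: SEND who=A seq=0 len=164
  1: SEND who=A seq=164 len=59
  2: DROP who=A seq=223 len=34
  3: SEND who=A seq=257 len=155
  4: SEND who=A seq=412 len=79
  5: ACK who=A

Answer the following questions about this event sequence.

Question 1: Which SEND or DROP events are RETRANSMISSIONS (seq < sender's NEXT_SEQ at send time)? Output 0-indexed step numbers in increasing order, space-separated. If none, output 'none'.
Answer: none

Derivation:
Step 0: SEND seq=0 -> fresh
Step 1: SEND seq=164 -> fresh
Step 2: DROP seq=223 -> fresh
Step 3: SEND seq=257 -> fresh
Step 4: SEND seq=412 -> fresh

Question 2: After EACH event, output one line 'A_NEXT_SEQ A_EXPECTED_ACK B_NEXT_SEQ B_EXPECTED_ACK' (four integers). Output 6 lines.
164 7000 7000 164
223 7000 7000 223
257 7000 7000 223
412 7000 7000 223
491 7000 7000 223
491 7000 7000 223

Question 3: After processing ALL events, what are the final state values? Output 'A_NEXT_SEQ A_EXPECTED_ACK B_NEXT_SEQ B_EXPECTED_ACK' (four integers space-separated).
Answer: 491 7000 7000 223

Derivation:
After event 0: A_seq=164 A_ack=7000 B_seq=7000 B_ack=164
After event 1: A_seq=223 A_ack=7000 B_seq=7000 B_ack=223
After event 2: A_seq=257 A_ack=7000 B_seq=7000 B_ack=223
After event 3: A_seq=412 A_ack=7000 B_seq=7000 B_ack=223
After event 4: A_seq=491 A_ack=7000 B_seq=7000 B_ack=223
After event 5: A_seq=491 A_ack=7000 B_seq=7000 B_ack=223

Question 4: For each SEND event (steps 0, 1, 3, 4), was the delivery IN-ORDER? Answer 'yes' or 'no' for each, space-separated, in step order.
Step 0: SEND seq=0 -> in-order
Step 1: SEND seq=164 -> in-order
Step 3: SEND seq=257 -> out-of-order
Step 4: SEND seq=412 -> out-of-order

Answer: yes yes no no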